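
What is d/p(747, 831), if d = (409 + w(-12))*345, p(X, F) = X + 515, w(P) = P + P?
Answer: 132825/1262 ≈ 105.25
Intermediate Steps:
w(P) = 2*P
p(X, F) = 515 + X
d = 132825 (d = (409 + 2*(-12))*345 = (409 - 24)*345 = 385*345 = 132825)
d/p(747, 831) = 132825/(515 + 747) = 132825/1262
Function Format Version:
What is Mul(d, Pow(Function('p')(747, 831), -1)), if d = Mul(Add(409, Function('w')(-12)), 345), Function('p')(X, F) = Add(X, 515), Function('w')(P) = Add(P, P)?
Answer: Rational(132825, 1262) ≈ 105.25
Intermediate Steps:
Function('w')(P) = Mul(2, P)
Function('p')(X, F) = Add(515, X)
d = 132825 (d = Mul(Add(409, Mul(2, -12)), 345) = Mul(Add(409, -24), 345) = Mul(385, 345) = 132825)
Mul(d, Pow(Function('p')(747, 831), -1)) = Mul(132825, Pow(Add(515, 747), -1)) = Mul(132825, Pow(1262, -1)) = Mul(132825, Rational(1, 1262)) = Rational(132825, 1262)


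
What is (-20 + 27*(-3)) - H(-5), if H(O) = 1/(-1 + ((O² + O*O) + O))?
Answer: -4445/44 ≈ -101.02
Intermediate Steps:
H(O) = 1/(-1 + O + 2*O²) (H(O) = 1/(-1 + ((O² + O²) + O)) = 1/(-1 + (2*O² + O)) = 1/(-1 + (O + 2*O²)) = 1/(-1 + O + 2*O²))
(-20 + 27*(-3)) - H(-5) = (-20 + 27*(-3)) - 1/(-1 - 5 + 2*(-5)²) = (-20 - 81) - 1/(-1 - 5 + 2*25) = -101 - 1/(-1 - 5 + 50) = -101 - 1/44 = -4445/44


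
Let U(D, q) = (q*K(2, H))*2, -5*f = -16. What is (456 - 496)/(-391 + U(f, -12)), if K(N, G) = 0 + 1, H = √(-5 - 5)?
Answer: 8/83 ≈ 0.096385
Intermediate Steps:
f = 16/5 (f = -⅕*(-16) = 16/5 ≈ 3.2000)
H = I*√10 (H = √(-10) = I*√10 ≈ 3.1623*I)
K(N, G) = 1
U(D, q) = 2*q (U(D, q) = (q*1)*2 = q*2 = 2*q)
(456 - 496)/(-391 + U(f, -12)) = (456 - 496)/(-391 + 2*(-12)) = -40/(-391 - 24) = -40/(-415) = -40*(-1/415) = 8/83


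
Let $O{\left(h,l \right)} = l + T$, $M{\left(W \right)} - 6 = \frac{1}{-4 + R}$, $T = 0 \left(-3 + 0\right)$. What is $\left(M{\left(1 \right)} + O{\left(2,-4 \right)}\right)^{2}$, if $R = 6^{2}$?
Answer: $\frac{4225}{1024} \approx 4.126$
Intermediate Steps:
$T = 0$ ($T = 0 \left(-3\right) = 0$)
$R = 36$
$M{\left(W \right)} = \frac{193}{32}$ ($M{\left(W \right)} = 6 + \frac{1}{-4 + 36} = 6 + \frac{1}{32} = \frac{193}{32}$)
$O{\left(h,l \right)} = l$ ($O{\left(h,l \right)} = l + 0 = l$)
$\left(M{\left(1 \right)} + O{\left(2,-4 \right)}\right)^{2} = \left(\frac{193}{32} - 4\right)^{2} = \left(\frac{65}{32}\right)^{2} = \frac{4225}{1024}$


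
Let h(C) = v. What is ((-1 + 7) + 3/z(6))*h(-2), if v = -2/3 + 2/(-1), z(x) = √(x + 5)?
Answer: -16 - 8*√11/11 ≈ -18.412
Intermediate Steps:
z(x) = √(5 + x)
v = -8/3 (v = -2*⅓ + 2*(-1) = -⅔ - 2 = -8/3 ≈ -2.6667)
h(C) = -8/3
((-1 + 7) + 3/z(6))*h(-2) = ((-1 + 7) + 3/(√(5 + 6)))*(-8/3) = (6 + 3/(√11))*(-8/3) = (6 + 3*(√11/11))*(-8/3) = (6 + 3*√11/11)*(-8/3) = -16 - 8*√11/11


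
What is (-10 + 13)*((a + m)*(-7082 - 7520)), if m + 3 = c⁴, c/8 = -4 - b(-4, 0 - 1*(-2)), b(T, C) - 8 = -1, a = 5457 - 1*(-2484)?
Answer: -2627373226044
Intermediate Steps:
a = 7941 (a = 5457 + 2484 = 7941)
b(T, C) = 7 (b(T, C) = 8 - 1 = 7)
c = -88 (c = 8*(-4 - 1*7) = 8*(-4 - 7) = 8*(-11) = -88)
m = 59969533 (m = -3 + (-88)⁴ = -3 + 59969536 = 59969533)
(-10 + 13)*((a + m)*(-7082 - 7520)) = (-10 + 13)*((7941 + 59969533)*(-7082 - 7520)) = 3*(59977474*(-14602)) = 3*(-875791075348) = -2627373226044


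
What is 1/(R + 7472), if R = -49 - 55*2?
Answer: 1/7313 ≈ 0.00013674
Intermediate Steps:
R = -159 (R = -49 - 11*10 = -49 - 110 = -159)
1/(R + 7472) = 1/(-159 + 7472) = 1/7313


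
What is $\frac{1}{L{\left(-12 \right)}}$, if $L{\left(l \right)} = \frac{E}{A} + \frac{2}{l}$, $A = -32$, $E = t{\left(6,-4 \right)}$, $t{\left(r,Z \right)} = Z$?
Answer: $-24$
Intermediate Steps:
$E = -4$
$L{\left(l \right)} = \frac{1}{8} + \frac{2}{l}$ ($L{\left(l \right)} = - \frac{4}{-32} + \frac{2}{l} = \left(-4\right) \left(- \frac{1}{32}\right) + \frac{2}{l} = \frac{1}{8} + \frac{2}{l}$)
$\frac{1}{L{\left(-12 \right)}} = \frac{1}{\frac{1}{8} \frac{1}{-12} \left(16 - 12\right)} = \frac{1}{\frac{1}{8} \left(- \frac{1}{12}\right) 4} = \frac{1}{- \frac{1}{24}} = -24$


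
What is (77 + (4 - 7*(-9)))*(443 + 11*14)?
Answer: 85968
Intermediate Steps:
(77 + (4 - 7*(-9)))*(443 + 11*14) = (77 + (4 + 63))*(443 + 154) = (77 + 67)*597 = 144*597 = 85968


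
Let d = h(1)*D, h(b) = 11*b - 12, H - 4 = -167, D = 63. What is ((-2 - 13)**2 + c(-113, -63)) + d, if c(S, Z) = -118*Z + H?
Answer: 7433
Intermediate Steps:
H = -163 (H = 4 - 167 = -163)
h(b) = -12 + 11*b
d = -63 (d = (-12 + 11*1)*63 = (-12 + 11)*63 = -1*63 = -63)
c(S, Z) = -163 - 118*Z (c(S, Z) = -118*Z - 163 = -163 - 118*Z)
((-2 - 13)**2 + c(-113, -63)) + d = ((-2 - 13)**2 + (-163 - 118*(-63))) - 63 = ((-15)**2 + (-163 + 7434)) - 63 = (225 + 7271) - 63 = 7496 - 63 = 7433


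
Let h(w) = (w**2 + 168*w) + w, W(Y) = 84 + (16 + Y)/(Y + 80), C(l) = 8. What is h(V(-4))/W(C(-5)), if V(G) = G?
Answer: -2420/309 ≈ -7.8317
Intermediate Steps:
W(Y) = 84 + (16 + Y)/(80 + Y)
h(w) = w**2 + 169*w
h(V(-4))/W(C(-5)) = (-4*(169 - 4))/(((6736 + 85*8)/(80 + 8))) = (-4*165)/(((6736 + 680)/88)) = -660/((1/88)*7416) = -660/927/11 = -660*11/927 = -2420/309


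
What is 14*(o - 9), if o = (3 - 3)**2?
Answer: -126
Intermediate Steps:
o = 0 (o = 0**2 = 0)
14*(o - 9) = 14*(0 - 9) = 14*(-9) = -126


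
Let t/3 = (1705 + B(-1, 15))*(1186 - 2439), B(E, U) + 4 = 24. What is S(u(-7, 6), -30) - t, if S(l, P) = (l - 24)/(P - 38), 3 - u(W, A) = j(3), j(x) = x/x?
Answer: 220465361/34 ≈ 6.4843e+6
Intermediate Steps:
B(E, U) = 20 (B(E, U) = -4 + 24 = 20)
j(x) = 1
u(W, A) = 2 (u(W, A) = 3 - 1*1 = 3 - 1 = 2)
S(l, P) = (-24 + l)/(-38 + P)
t = -6484275 (t = 3*((1705 + 20)*(1186 - 2439)) = 3*(1725*(-1253)) = 3*(-2161425) = -6484275)
S(u(-7, 6), -30) - t = (-24 + 2)/(-38 - 30) - 1*(-6484275) = -22/(-68) + 6484275 = -1/68*(-22) + 6484275 = 11/34 + 6484275 = 220465361/34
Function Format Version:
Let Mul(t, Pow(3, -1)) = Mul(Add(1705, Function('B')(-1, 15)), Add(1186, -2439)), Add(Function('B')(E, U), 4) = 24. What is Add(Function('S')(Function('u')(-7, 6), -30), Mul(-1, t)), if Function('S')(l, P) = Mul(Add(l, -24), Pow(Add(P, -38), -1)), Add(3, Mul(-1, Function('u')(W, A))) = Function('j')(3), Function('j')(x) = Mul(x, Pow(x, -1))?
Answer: Rational(220465361, 34) ≈ 6.4843e+6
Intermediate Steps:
Function('B')(E, U) = 20 (Function('B')(E, U) = Add(-4, 24) = 20)
Function('j')(x) = 1
Function('u')(W, A) = 2 (Function('u')(W, A) = Add(3, Mul(-1, 1)) = Add(3, -1) = 2)
Function('S')(l, P) = Mul(Pow(Add(-38, P), -1), Add(-24, l)) (Function('S')(l, P) = Mul(Add(-24, l), Pow(Add(-38, P), -1)) = Mul(Pow(Add(-38, P), -1), Add(-24, l)))
t = -6484275 (t = Mul(3, Mul(Add(1705, 20), Add(1186, -2439))) = Mul(3, Mul(1725, -1253)) = Mul(3, -2161425) = -6484275)
Add(Function('S')(Function('u')(-7, 6), -30), Mul(-1, t)) = Add(Mul(Pow(Add(-38, -30), -1), Add(-24, 2)), Mul(-1, -6484275)) = Add(Mul(Pow(-68, -1), -22), 6484275) = Add(Mul(Rational(-1, 68), -22), 6484275) = Add(Rational(11, 34), 6484275) = Rational(220465361, 34)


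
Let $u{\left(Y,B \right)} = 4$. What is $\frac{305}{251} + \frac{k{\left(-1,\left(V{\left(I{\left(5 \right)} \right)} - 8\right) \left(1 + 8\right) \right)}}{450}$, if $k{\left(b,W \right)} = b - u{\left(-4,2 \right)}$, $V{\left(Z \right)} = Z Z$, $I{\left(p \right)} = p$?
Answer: $\frac{27199}{22590} \approx 1.204$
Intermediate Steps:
$V{\left(Z \right)} = Z^{2}$
$k{\left(b,W \right)} = -4 + b$ ($k{\left(b,W \right)} = b - 4 = -4 + b$)
$\frac{305}{251} + \frac{k{\left(-1,\left(V{\left(I{\left(5 \right)} \right)} - 8\right) \left(1 + 8\right) \right)}}{450} = \frac{305}{251} + \frac{-4 - 1}{450} = 305 \cdot \frac{1}{251} - \frac{1}{90} = \frac{305}{251} - \frac{1}{90} = \frac{27199}{22590}$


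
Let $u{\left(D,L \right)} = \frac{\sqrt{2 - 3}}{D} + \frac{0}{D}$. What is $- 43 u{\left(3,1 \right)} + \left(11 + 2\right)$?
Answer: $13 - \frac{43 i}{3} \approx 13.0 - 14.333 i$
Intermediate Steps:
$u{\left(D,L \right)} = \frac{i}{D}$ ($u{\left(D,L \right)} = \frac{\sqrt{-1}}{D} + 0 = \frac{i}{D} + 0 = \frac{i}{D}$)
$- 43 u{\left(3,1 \right)} + \left(11 + 2\right) = - 43 \frac{i}{3} + \left(11 + 2\right) = - 43 i \frac{1}{3} + 13 = - 43 \frac{i}{3} + 13 = - \frac{43 i}{3} + 13 = 13 - \frac{43 i}{3}$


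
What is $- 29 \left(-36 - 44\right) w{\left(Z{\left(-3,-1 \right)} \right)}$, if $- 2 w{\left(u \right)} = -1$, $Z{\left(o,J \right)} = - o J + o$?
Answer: $1160$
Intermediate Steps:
$Z{\left(o,J \right)} = o - J o$ ($Z{\left(o,J \right)} = - J o + o = o - J o$)
$w{\left(u \right)} = \frac{1}{2}$ ($w{\left(u \right)} = \left(- \frac{1}{2}\right) \left(-1\right) = \frac{1}{2}$)
$- 29 \left(-36 - 44\right) w{\left(Z{\left(-3,-1 \right)} \right)} = - 29 \left(-36 - 44\right) \frac{1}{2} = \left(-29\right) \left(-80\right) \frac{1}{2} = 2320 \cdot \frac{1}{2} = 1160$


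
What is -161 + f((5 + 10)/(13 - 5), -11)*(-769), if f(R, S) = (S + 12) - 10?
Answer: 6760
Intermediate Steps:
f(R, S) = 2 + S (f(R, S) = (12 + S) - 10 = 2 + S)
-161 + f((5 + 10)/(13 - 5), -11)*(-769) = -161 + (2 - 11)*(-769) = -161 - 9*(-769) = -161 + 6921 = 6760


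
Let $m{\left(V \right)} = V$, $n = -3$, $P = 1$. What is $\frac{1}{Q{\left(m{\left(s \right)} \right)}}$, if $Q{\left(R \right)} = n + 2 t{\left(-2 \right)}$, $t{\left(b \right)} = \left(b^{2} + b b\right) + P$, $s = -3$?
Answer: $\frac{1}{15} \approx 0.066667$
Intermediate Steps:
$t{\left(b \right)} = 1 + 2 b^{2}$ ($t{\left(b \right)} = \left(b^{2} + b b\right) + 1 = \left(b^{2} + b^{2}\right) + 1 = 2 b^{2} + 1 = 1 + 2 b^{2}$)
$Q{\left(R \right)} = 15$ ($Q{\left(R \right)} = -3 + 2 \left(1 + 2 \left(-2\right)^{2}\right) = -3 + 2 \left(1 + 2 \cdot 4\right) = -3 + 2 \left(1 + 8\right) = -3 + 2 \cdot 9 = -3 + 18 = 15$)
$\frac{1}{Q{\left(m{\left(s \right)} \right)}} = \frac{1}{15}$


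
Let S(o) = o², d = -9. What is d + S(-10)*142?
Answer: 14191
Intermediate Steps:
d + S(-10)*142 = -9 + (-10)²*142 = -9 + 100*142 = -9 + 14200 = 14191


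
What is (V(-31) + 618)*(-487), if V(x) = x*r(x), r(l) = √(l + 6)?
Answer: -300966 + 75485*I ≈ -3.0097e+5 + 75485.0*I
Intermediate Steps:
r(l) = √(6 + l)
V(x) = x*√(6 + x)
(V(-31) + 618)*(-487) = (-31*√(6 - 31) + 618)*(-487) = (-155*I + 618)*(-487) = (618 - 155*I)*(-487) = -300966 + 75485*I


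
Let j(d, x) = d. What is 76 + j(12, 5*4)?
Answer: 88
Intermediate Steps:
76 + j(12, 5*4) = 76 + 12 = 88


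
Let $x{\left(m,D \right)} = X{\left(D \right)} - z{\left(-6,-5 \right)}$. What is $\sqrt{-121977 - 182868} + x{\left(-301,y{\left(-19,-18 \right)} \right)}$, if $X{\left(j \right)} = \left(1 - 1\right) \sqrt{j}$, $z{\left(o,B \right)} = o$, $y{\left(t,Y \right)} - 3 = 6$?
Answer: $6 + i \sqrt{304845} \approx 6.0 + 552.13 i$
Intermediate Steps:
$y{\left(t,Y \right)} = 9$ ($y{\left(t,Y \right)} = 3 + 6 = 9$)
$X{\left(j \right)} = 0$ ($X{\left(j \right)} = \left(1 - 1\right) \sqrt{j} = 0 \sqrt{j} = 0$)
$x{\left(m,D \right)} = 6$ ($x{\left(m,D \right)} = 0 - -6 = 0 + 6 = 6$)
$\sqrt{-121977 - 182868} + x{\left(-301,y{\left(-19,-18 \right)} \right)} = \sqrt{-121977 - 182868} + 6 = \sqrt{-304845} + 6 = i \sqrt{304845} + 6 = 6 + i \sqrt{304845}$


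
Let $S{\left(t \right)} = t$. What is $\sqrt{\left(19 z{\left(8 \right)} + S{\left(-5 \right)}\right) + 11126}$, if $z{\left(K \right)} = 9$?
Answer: $2 \sqrt{2823} \approx 106.26$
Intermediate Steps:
$\sqrt{\left(19 z{\left(8 \right)} + S{\left(-5 \right)}\right) + 11126} = \sqrt{\left(19 \cdot 9 - 5\right) + 11126} = \sqrt{\left(171 - 5\right) + 11126} = \sqrt{166 + 11126} = \sqrt{11292} = 2 \sqrt{2823}$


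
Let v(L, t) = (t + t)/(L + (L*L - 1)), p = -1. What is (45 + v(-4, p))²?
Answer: 243049/121 ≈ 2008.7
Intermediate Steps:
v(L, t) = 2*t/(-1 + L + L²) (v(L, t) = (2*t)/(L + (L² - 1)) = (2*t)/(L + (-1 + L²)) = (2*t)/(-1 + L + L²) = 2*t/(-1 + L + L²))
(45 + v(-4, p))² = (45 + 2*(-1)/(-1 - 4 + (-4)²))² = (45 + 2*(-1)/(-1 - 4 + 16))² = (45 + 2*(-1)/11)² = (45 + 2*(-1)*(1/11))² = (45 - 2/11)² = (493/11)² = 243049/121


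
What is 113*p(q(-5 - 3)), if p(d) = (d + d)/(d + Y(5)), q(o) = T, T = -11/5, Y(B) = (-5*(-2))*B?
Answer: -2486/239 ≈ -10.402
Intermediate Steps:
Y(B) = 10*B
T = -11/5 (T = -11*⅕ = -11/5 ≈ -2.2000)
q(o) = -11/5
p(d) = 2*d/(50 + d) (p(d) = (d + d)/(d + 10*5) = (2*d)/(d + 50) = (2*d)/(50 + d) = 2*d/(50 + d))
113*p(q(-5 - 3)) = 113*(2*(-11/5)/(50 - 11/5)) = 113*(2*(-11/5)/(239/5)) = 113*(2*(-11/5)*(5/239)) = 113*(-22/239) = -2486/239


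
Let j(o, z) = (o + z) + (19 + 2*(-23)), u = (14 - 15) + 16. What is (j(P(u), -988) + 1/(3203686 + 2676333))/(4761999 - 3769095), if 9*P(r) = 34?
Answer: -26757026455/26272324733292 ≈ -0.0010184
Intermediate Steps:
u = 15 (u = -1 + 16 = 15)
P(r) = 34/9 (P(r) = (⅑)*34 = 34/9)
j(o, z) = -27 + o + z (j(o, z) = (o + z) + (19 - 46) = (o + z) - 27 = -27 + o + z)
(j(P(u), -988) + 1/(3203686 + 2676333))/(4761999 - 3769095) = ((-27 + 34/9 - 988) + 1/(3203686 + 2676333))/(4761999 - 3769095) = (-9101/9 + 1/5880019)/992904 = (-9101/9 + 1/5880019)*(1/992904) = -53514052910/52920171*1/992904 = -26757026455/26272324733292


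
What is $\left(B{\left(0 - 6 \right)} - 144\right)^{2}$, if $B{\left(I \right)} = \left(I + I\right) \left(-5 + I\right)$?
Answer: $144$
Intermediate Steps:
$B{\left(I \right)} = 2 I \left(-5 + I\right)$
$\left(B{\left(0 - 6 \right)} - 144\right)^{2} = \left(2 \left(0 - 6\right) \left(-5 + \left(0 - 6\right)\right) - 144\right)^{2} = \left(2 \left(-6\right) \left(-5 - 6\right) - 144\right)^{2} = \left(2 \left(-6\right) \left(-11\right) - 144\right)^{2} = \left(132 - 144\right)^{2} = \left(-12\right)^{2} = 144$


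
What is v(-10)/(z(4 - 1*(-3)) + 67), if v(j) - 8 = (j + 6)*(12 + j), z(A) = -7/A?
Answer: 0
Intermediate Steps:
v(j) = 8 + (6 + j)*(12 + j) (v(j) = 8 + (j + 6)*(12 + j) = 8 + (6 + j)*(12 + j))
v(-10)/(z(4 - 1*(-3)) + 67) = (80 + (-10)**2 + 18*(-10))/(-7/(4 - 1*(-3)) + 67) = (80 + 100 - 180)/(-7/(4 + 3) + 67) = 0/(-7/7 + 67) = 0/(-7*1/7 + 67) = 0/(-1 + 67) = 0/66 = 0*(1/66) = 0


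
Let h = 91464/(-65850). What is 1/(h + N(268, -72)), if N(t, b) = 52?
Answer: 10975/555456 ≈ 0.019759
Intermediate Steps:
h = -15244/10975 (h = 91464*(-1/65850) = -15244/10975 ≈ -1.3890)
1/(h + N(268, -72)) = 1/(-15244/10975 + 52) = 1/(555456/10975) = 10975/555456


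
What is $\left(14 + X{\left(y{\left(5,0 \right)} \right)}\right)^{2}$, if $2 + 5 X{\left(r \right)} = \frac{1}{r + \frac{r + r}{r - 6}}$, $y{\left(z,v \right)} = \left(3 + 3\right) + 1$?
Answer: $\frac{2042041}{11025} \approx 185.22$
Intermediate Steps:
$y{\left(z,v \right)} = 7$ ($y{\left(z,v \right)} = 6 + 1 = 7$)
$X{\left(r \right)} = - \frac{2}{5} + \frac{1}{5 \left(r + \frac{2 r}{-6 + r}\right)}$ ($X{\left(r \right)} = - \frac{2}{5} + \frac{1}{5 \left(r + \frac{r + r}{r - 6}\right)} = - \frac{2}{5} + \frac{1}{5 \left(r + \frac{2 r}{-6 + r}\right)}$)
$\left(14 + X{\left(y{\left(5,0 \right)} \right)}\right)^{2} = \left(14 + \frac{-6 - 2 \cdot 7^{2} + 9 \cdot 7}{5 \cdot 7 \left(-4 + 7\right)}\right)^{2} = \left(14 + \frac{1}{5} \cdot \frac{1}{7} \cdot \frac{1}{3} \left(-6 - 98 + 63\right)\right)^{2} = \left(14 + \frac{1}{5} \cdot \frac{1}{7} \cdot \frac{1}{3} \left(-41\right)\right)^{2} = \left(14 - \frac{41}{105}\right)^{2} = \left(\frac{1429}{105}\right)^{2} = \frac{2042041}{11025}$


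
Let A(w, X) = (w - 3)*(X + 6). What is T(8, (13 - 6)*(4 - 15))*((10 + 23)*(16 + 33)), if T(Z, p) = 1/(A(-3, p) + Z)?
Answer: 231/62 ≈ 3.7258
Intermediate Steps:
A(w, X) = (-3 + w)*(6 + X)
T(Z, p) = 1/(-36 + Z - 6*p) (T(Z, p) = 1/((-18 - 3*p + 6*(-3) + p*(-3)) + Z) = 1/((-18 - 3*p - 18 - 3*p) + Z) = 1/((-36 - 6*p) + Z) = 1/(-36 + Z - 6*p))
T(8, (13 - 6)*(4 - 15))*((10 + 23)*(16 + 33)) = ((10 + 23)*(16 + 33))/(-36 + 8 - 6*(13 - 6)*(4 - 15)) = (33*49)/(-36 + 8 - 42*(-11)) = 1617/(-36 + 8 - 6*(-77)) = 1617/(-36 + 8 + 462) = 1617/434 = (1/434)*1617 = 231/62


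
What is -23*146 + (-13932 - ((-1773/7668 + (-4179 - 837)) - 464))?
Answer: -10061923/852 ≈ -11810.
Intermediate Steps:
-23*146 + (-13932 - ((-1773/7668 + (-4179 - 837)) - 464)) = -3358 + (-13932 - ((-1773*1/7668 - 5016) - 464)) = -3358 + (-13932 - ((-197/852 - 5016) - 464)) = -3358 + (-13932 - (-4273829/852 - 464)) = -3358 + (-13932 - 1*(-4669157/852)) = -3358 + (-13932 + 4669157/852) = -3358 - 7200907/852 = -10061923/852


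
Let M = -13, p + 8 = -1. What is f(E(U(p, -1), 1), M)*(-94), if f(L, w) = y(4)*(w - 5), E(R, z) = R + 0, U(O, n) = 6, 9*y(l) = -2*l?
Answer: -1504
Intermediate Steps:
p = -9 (p = -8 - 1 = -9)
y(l) = -2*l/9 (y(l) = (-2*l)/9 = -2*l/9)
E(R, z) = R
f(L, w) = 40/9 - 8*w/9 (f(L, w) = (-2/9*4)*(w - 5) = -8*(-5 + w)/9 = 40/9 - 8*w/9)
f(E(U(p, -1), 1), M)*(-94) = (40/9 - 8/9*(-13))*(-94) = (40/9 + 104/9)*(-94) = 16*(-94) = -1504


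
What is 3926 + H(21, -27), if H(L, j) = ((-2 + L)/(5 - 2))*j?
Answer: 3755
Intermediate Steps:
H(L, j) = j*(-⅔ + L/3) (H(L, j) = ((-2 + L)/3)*j = ((-2 + L)*(⅓))*j = (-⅔ + L/3)*j = j*(-⅔ + L/3))
3926 + H(21, -27) = 3926 + (⅓)*(-27)*(-2 + 21) = 3926 + (⅓)*(-27)*19 = 3926 - 171 = 3755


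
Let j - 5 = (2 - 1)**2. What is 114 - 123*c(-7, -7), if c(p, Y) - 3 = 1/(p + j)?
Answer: -132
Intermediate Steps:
j = 6 (j = 5 + (2 - 1)**2 = 5 + 1**2 = 5 + 1 = 6)
c(p, Y) = 3 + 1/(6 + p) (c(p, Y) = 3 + 1/(p + 6) = 3 + 1/(6 + p))
114 - 123*c(-7, -7) = 114 - 123*(19 + 3*(-7))/(6 - 7) = 114 - 123*(19 - 21)/(-1) = 114 - (-123)*(-2) = 114 - 123*2 = 114 - 246 = -132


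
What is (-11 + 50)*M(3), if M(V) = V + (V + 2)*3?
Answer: 702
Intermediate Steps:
M(V) = 6 + 4*V (M(V) = V + (2 + V)*3 = V + (6 + 3*V) = 6 + 4*V)
(-11 + 50)*M(3) = (-11 + 50)*(6 + 4*3) = 39*(6 + 12) = 39*18 = 702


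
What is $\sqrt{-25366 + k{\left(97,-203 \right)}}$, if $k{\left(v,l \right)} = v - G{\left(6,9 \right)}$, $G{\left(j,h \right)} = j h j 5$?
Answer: $i \sqrt{26889} \approx 163.98 i$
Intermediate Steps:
$G{\left(j,h \right)} = 5 h j^{2}$ ($G{\left(j,h \right)} = h j^{2} \cdot 5 = 5 h j^{2}$)
$k{\left(v,l \right)} = -1620 + v$ ($k{\left(v,l \right)} = v - 5 \cdot 9 \cdot 6^{2} = v - 5 \cdot 9 \cdot 36 = v - 1620 = -1620 + v$)
$\sqrt{-25366 + k{\left(97,-203 \right)}} = \sqrt{-25366 + \left(-1620 + 97\right)} = \sqrt{-25366 - 1523} = \sqrt{-26889} = i \sqrt{26889}$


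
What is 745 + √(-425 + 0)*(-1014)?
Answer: 745 - 5070*I*√17 ≈ 745.0 - 20904.0*I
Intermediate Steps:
745 + √(-425 + 0)*(-1014) = 745 + √(-425)*(-1014) = 745 + (5*I*√17)*(-1014) = 745 - 5070*I*√17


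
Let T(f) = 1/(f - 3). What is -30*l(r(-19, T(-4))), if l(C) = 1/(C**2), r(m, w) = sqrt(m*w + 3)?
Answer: -21/4 ≈ -5.2500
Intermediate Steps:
T(f) = 1/(-3 + f)
r(m, w) = sqrt(3 + m*w)
l(C) = C**(-2)
-30*l(r(-19, T(-4))) = -30/(3 - 19/(-3 - 4)) = -30/(3 - 19/(-7)) = -30/(3 - 19*(-1/7)) = -30/(3 + 19/7) = -30/(sqrt(40/7))**2 = -30/(2*sqrt(70)/7)**2 = -30*7/40 = -21/4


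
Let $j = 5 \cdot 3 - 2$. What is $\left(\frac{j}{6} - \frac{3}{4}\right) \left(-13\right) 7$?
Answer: $- \frac{1547}{12} \approx -128.92$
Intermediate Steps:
$j = 13$ ($j = 15 - 2 = 13$)
$\left(\frac{j}{6} - \frac{3}{4}\right) \left(-13\right) 7 = \left(\frac{13}{6} - \frac{3}{4}\right) \left(-13\right) 7 = \frac{17}{12} \left(-13\right) 7 = \left(- \frac{221}{12}\right) 7 = - \frac{1547}{12}$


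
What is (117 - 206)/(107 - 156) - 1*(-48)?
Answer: 2441/49 ≈ 49.816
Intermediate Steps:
(117 - 206)/(107 - 156) - 1*(-48) = -89/(-49) + 48 = -89*(-1/49) + 48 = 89/49 + 48 = 2441/49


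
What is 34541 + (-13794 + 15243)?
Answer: 35990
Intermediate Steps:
34541 + (-13794 + 15243) = 34541 + 1449 = 35990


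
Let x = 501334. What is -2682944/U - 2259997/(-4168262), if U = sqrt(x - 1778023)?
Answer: 2259997/4168262 + 2682944*I*sqrt(1276689)/1276689 ≈ 0.54219 + 2374.5*I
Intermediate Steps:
U = I*sqrt(1276689) (U = sqrt(501334 - 1778023) = sqrt(-1276689) = I*sqrt(1276689) ≈ 1129.9*I)
-2682944/U - 2259997/(-4168262) = -2682944*(-I*sqrt(1276689)/1276689) - 2259997/(-4168262) = -(-2682944)*I*sqrt(1276689)/1276689 - 2259997*(-1/4168262) = 2682944*I*sqrt(1276689)/1276689 + 2259997/4168262 = 2259997/4168262 + 2682944*I*sqrt(1276689)/1276689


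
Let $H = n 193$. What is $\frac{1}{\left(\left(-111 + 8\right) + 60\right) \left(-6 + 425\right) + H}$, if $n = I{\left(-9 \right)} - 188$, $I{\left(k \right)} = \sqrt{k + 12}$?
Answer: $- \frac{54301}{2948486854} - \frac{193 \sqrt{3}}{2948486854} \approx -1.853 \cdot 10^{-5}$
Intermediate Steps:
$I{\left(k \right)} = \sqrt{12 + k}$
$n = -188 + \sqrt{3}$ ($n = \sqrt{12 - 9} - 188 = \sqrt{3} - 188 = -188 + \sqrt{3} \approx -186.27$)
$H = -36284 + 193 \sqrt{3}$ ($H = \left(-188 + \sqrt{3}\right) 193 = -36284 + 193 \sqrt{3} \approx -35950.0$)
$\frac{1}{\left(\left(-111 + 8\right) + 60\right) \left(-6 + 425\right) + H} = \frac{1}{\left(\left(-111 + 8\right) + 60\right) \left(-6 + 425\right) - \left(36284 - 193 \sqrt{3}\right)} = \frac{1}{\left(-103 + 60\right) 419 - \left(36284 - 193 \sqrt{3}\right)} = \frac{1}{\left(-43\right) 419 - \left(36284 - 193 \sqrt{3}\right)} = \frac{1}{-18017 - \left(36284 - 193 \sqrt{3}\right)} = \frac{1}{-54301 + 193 \sqrt{3}}$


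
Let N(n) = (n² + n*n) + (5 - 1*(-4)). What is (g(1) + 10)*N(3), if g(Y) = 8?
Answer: 486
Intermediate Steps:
N(n) = 9 + 2*n² (N(n) = (n² + n²) + (5 + 4) = 2*n² + 9 = 9 + 2*n²)
(g(1) + 10)*N(3) = (8 + 10)*(9 + 2*3²) = 18*(9 + 2*9) = 18*(9 + 18) = 18*27 = 486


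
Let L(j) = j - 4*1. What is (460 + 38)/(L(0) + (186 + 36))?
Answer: 249/109 ≈ 2.2844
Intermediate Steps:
L(j) = -4 + j (L(j) = j - 4 = -4 + j)
(460 + 38)/(L(0) + (186 + 36)) = (460 + 38)/((-4 + 0) + (186 + 36)) = 498/(-4 + 222) = 498/218 = 498*(1/218) = 249/109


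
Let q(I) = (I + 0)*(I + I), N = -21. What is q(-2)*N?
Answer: -168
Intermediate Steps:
q(I) = 2*I² (q(I) = I*(2*I) = 2*I²)
q(-2)*N = (2*(-2)²)*(-21) = (2*4)*(-21) = 8*(-21) = -168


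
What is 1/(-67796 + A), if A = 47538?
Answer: -1/20258 ≈ -4.9363e-5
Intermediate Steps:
1/(-67796 + A) = 1/(-67796 + 47538) = 1/(-20258) = -1/20258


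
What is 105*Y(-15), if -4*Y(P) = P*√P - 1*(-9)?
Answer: -945/4 + 1575*I*√15/4 ≈ -236.25 + 1525.0*I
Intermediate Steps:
Y(P) = -9/4 - P^(3/2)/4 (Y(P) = -(P*√P - 1*(-9))/4 = -(P^(3/2) + 9)/4 = -(9 + P^(3/2))/4 = -9/4 - P^(3/2)/4)
105*Y(-15) = 105*(-9/4 - (-15)*I*√15/4) = 105*(-9/4 + 15*I*√15/4) = -945/4 + 1575*I*√15/4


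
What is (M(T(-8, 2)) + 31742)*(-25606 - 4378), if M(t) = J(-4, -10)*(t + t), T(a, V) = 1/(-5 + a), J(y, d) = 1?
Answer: -12372717696/13 ≈ -9.5175e+8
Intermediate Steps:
M(t) = 2*t (M(t) = 1*(t + t) = 1*(2*t) = 2*t)
(M(T(-8, 2)) + 31742)*(-25606 - 4378) = (2/(-5 - 8) + 31742)*(-25606 - 4378) = (2/(-13) + 31742)*(-29984) = (2*(-1/13) + 31742)*(-29984) = (-2/13 + 31742)*(-29984) = (412644/13)*(-29984) = -12372717696/13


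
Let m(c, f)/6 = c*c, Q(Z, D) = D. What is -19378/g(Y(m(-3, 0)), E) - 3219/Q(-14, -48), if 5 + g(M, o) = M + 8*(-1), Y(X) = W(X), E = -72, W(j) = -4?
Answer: 328289/272 ≈ 1206.9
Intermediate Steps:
m(c, f) = 6*c² (m(c, f) = 6*(c*c) = 6*c²)
Y(X) = -4
g(M, o) = -13 + M (g(M, o) = -5 + (M + 8*(-1)) = -5 + (M - 8) = -5 + (-8 + M) = -13 + M)
-19378/g(Y(m(-3, 0)), E) - 3219/Q(-14, -48) = -19378/(-13 - 4) - 3219/(-48) = -19378/(-17) - 3219*(-1/48) = -19378*(-1/17) + 1073/16 = 19378/17 + 1073/16 = 328289/272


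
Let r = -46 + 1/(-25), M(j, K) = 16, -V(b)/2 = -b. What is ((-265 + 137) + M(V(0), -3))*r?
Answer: 128912/25 ≈ 5156.5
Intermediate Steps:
V(b) = 2*b (V(b) = -(-2)*b = 2*b)
r = -1151/25 (r = -46 - 1/25 = -1151/25 ≈ -46.040)
((-265 + 137) + M(V(0), -3))*r = ((-265 + 137) + 16)*(-1151/25) = (-128 + 16)*(-1151/25) = -112*(-1151/25) = 128912/25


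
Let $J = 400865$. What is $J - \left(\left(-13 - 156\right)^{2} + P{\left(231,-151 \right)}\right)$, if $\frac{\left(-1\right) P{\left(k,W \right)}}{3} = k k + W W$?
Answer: $600790$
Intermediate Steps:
$P{\left(k,W \right)} = - 3 W^{2} - 3 k^{2}$ ($P{\left(k,W \right)} = - 3 \left(k k + W W\right) = - 3 \left(k^{2} + W^{2}\right) = - 3 \left(W^{2} + k^{2}\right) = - 3 W^{2} - 3 k^{2}$)
$J - \left(\left(-13 - 156\right)^{2} + P{\left(231,-151 \right)}\right) = 400865 - \left(\left(-13 - 156\right)^{2} - \left(68403 + 160083\right)\right) = 400865 - \left(\left(-169\right)^{2} - 228486\right) = 400865 - \left(28561 - 228486\right) = 400865 - -199925 = 400865 + 199925 = 600790$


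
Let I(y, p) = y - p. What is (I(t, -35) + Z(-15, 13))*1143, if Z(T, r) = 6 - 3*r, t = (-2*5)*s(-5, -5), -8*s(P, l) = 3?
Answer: 26289/4 ≈ 6572.3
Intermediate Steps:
s(P, l) = -3/8 (s(P, l) = -1/8*3 = -3/8)
t = 15/4 (t = -2*5*(-3/8) = -10*(-3/8) = 15/4 ≈ 3.7500)
(I(t, -35) + Z(-15, 13))*1143 = ((15/4 - 1*(-35)) + (6 - 3*13))*1143 = ((15/4 + 35) + (6 - 39))*1143 = (155/4 - 33)*1143 = (23/4)*1143 = 26289/4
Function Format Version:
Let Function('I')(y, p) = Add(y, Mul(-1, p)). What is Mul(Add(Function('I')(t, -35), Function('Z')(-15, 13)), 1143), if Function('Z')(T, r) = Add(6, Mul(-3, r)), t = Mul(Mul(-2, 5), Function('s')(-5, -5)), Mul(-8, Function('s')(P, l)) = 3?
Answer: Rational(26289, 4) ≈ 6572.3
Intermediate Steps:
Function('s')(P, l) = Rational(-3, 8) (Function('s')(P, l) = Mul(Rational(-1, 8), 3) = Rational(-3, 8))
t = Rational(15, 4) (t = Mul(Mul(-2, 5), Rational(-3, 8)) = Mul(-10, Rational(-3, 8)) = Rational(15, 4) ≈ 3.7500)
Mul(Add(Function('I')(t, -35), Function('Z')(-15, 13)), 1143) = Mul(Add(Add(Rational(15, 4), Mul(-1, -35)), Add(6, Mul(-3, 13))), 1143) = Mul(Add(Add(Rational(15, 4), 35), Add(6, -39)), 1143) = Mul(Add(Rational(155, 4), -33), 1143) = Mul(Rational(23, 4), 1143) = Rational(26289, 4)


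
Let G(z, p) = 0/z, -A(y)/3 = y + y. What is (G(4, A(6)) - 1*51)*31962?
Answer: -1630062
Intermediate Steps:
A(y) = -6*y (A(y) = -3*(y + y) = -6*y)
G(z, p) = 0
(G(4, A(6)) - 1*51)*31962 = (0 - 1*51)*31962 = (0 - 51)*31962 = -51*31962 = -1630062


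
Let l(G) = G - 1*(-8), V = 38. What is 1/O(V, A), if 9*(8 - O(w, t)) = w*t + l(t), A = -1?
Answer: 9/103 ≈ 0.087379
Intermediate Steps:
l(G) = 8 + G (l(G) = G + 8 = 8 + G)
O(w, t) = 64/9 - t/9 - t*w/9 (O(w, t) = 8 - (w*t + (8 + t))/9 = 8 - (t*w + (8 + t))/9 = 8 - (8 + t + t*w)/9 = 8 + (-8/9 - t/9 - t*w/9) = 64/9 - t/9 - t*w/9)
1/O(V, A) = 1/(64/9 - ⅑*(-1) - ⅑*(-1)*38) = 1/(64/9 + ⅑ + 38/9) = 1/(103/9) = 9/103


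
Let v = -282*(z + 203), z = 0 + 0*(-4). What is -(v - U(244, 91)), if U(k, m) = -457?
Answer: 56789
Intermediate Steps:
z = 0 (z = 0 + 0 = 0)
v = -57246 (v = -282*(0 + 203) = -282*203 = -57246)
-(v - U(244, 91)) = -(-57246 - 1*(-457)) = -(-57246 + 457) = -1*(-56789) = 56789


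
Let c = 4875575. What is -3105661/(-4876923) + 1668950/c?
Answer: 931248950837/951112154229 ≈ 0.97912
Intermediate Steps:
-3105661/(-4876923) + 1668950/c = -3105661/(-4876923) + 1668950/4875575 = -3105661*(-1/4876923) + 1668950*(1/4875575) = 3105661/4876923 + 66758/195023 = 931248950837/951112154229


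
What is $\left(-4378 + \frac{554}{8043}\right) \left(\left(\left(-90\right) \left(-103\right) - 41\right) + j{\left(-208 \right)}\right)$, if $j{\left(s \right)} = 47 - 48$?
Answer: $- \frac{108311189200}{2681} \approx -4.04 \cdot 10^{7}$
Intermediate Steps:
$j{\left(s \right)} = -1$
$\left(-4378 + \frac{554}{8043}\right) \left(\left(\left(-90\right) \left(-103\right) - 41\right) + j{\left(-208 \right)}\right) = \left(-4378 + \frac{554}{8043}\right) \left(\left(\left(-90\right) \left(-103\right) - 41\right) - 1\right) = \left(-4378 + 554 \cdot \frac{1}{8043}\right) \left(\left(9270 - 41\right) - 1\right) = \left(-4378 + \frac{554}{8043}\right) \left(9229 - 1\right) = \left(- \frac{35211700}{8043}\right) 9228 = - \frac{108311189200}{2681}$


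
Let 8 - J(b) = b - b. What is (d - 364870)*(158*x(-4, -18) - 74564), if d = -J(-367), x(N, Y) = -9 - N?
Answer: 27495016812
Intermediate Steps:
J(b) = 8 (J(b) = 8 - (b - b) = 8 - 1*0 = 8 + 0 = 8)
d = -8 (d = -1*8 = -8)
(d - 364870)*(158*x(-4, -18) - 74564) = (-8 - 364870)*(158*(-9 - 1*(-4)) - 74564) = -364878*(158*(-9 + 4) - 74564) = -364878*(158*(-5) - 74564) = -364878*(-790 - 74564) = -364878*(-75354) = 27495016812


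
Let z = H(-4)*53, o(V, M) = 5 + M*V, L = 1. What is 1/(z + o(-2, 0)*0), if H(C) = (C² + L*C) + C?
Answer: 1/424 ≈ 0.0023585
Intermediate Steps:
H(C) = C² + 2*C (H(C) = (C² + 1*C) + C = (C² + C) + C = (C + C²) + C = C² + 2*C)
z = 424 (z = -4*(2 - 4)*53 = -4*(-2)*53 = 8*53 = 424)
1/(z + o(-2, 0)*0) = 1/(424 + (5 + 0*(-2))*0) = 1/(424 + (5 + 0)*0) = 1/(424 + 5*0) = 1/(424 + 0) = 1/424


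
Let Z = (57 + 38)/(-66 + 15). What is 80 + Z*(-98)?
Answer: 13390/51 ≈ 262.55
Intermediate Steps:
Z = -95/51 (Z = 95/(-51) = 95*(-1/51) = -95/51 ≈ -1.8627)
80 + Z*(-98) = 80 - 95/51*(-98) = 80 + 9310/51 = 13390/51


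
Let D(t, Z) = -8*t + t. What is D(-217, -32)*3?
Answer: 4557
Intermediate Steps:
D(t, Z) = -7*t
D(-217, -32)*3 = -7*(-217)*3 = 1519*3 = 4557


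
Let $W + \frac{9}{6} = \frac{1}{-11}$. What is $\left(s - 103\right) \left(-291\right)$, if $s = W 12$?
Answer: $\frac{390813}{11} \approx 35528.0$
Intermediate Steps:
$W = - \frac{35}{22}$ ($W = - \frac{3}{2} + \frac{1}{-11} = - \frac{3}{2} - \frac{1}{11} = - \frac{35}{22} \approx -1.5909$)
$s = - \frac{210}{11}$ ($s = \left(- \frac{35}{22}\right) 12 = - \frac{210}{11} \approx -19.091$)
$\left(s - 103\right) \left(-291\right) = \left(- \frac{210}{11} - 103\right) \left(-291\right) = \left(- \frac{1343}{11}\right) \left(-291\right) = \frac{390813}{11}$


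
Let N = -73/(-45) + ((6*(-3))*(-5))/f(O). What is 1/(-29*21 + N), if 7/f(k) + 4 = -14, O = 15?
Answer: -315/264224 ≈ -0.0011922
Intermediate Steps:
f(k) = -7/18 (f(k) = 7/(-4 - 14) = 7/(-18) = 7*(-1/18) = -7/18)
N = -72389/315 (N = -73/(-45) + ((6*(-3))*(-5))/(-7/18) = -73*(-1/45) - 18*(-5)*(-18/7) = 73/45 + 90*(-18/7) = 73/45 - 1620/7 = -72389/315 ≈ -229.81)
1/(-29*21 + N) = 1/(-29*21 - 72389/315) = 1/(-609 - 72389/315) = 1/(-264224/315) = -315/264224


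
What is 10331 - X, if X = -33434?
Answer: 43765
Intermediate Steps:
10331 - X = 10331 - 1*(-33434) = 10331 + 33434 = 43765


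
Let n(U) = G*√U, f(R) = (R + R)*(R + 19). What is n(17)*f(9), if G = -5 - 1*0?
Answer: -2520*√17 ≈ -10390.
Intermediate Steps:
f(R) = 2*R*(19 + R) (f(R) = (2*R)*(19 + R) = 2*R*(19 + R))
G = -5 (G = -5 + 0 = -5)
n(U) = -5*√U
n(17)*f(9) = (-5*√17)*(2*9*(19 + 9)) = (-5*√17)*(2*9*28) = -5*√17*504 = -2520*√17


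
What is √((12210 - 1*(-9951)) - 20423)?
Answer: √1738 ≈ 41.689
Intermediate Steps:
√((12210 - 1*(-9951)) - 20423) = √((12210 + 9951) - 20423) = √(22161 - 20423) = √1738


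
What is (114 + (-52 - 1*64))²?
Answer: 4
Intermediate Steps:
(114 + (-52 - 1*64))² = (114 + (-52 - 64))² = (114 - 116)² = (-2)² = 4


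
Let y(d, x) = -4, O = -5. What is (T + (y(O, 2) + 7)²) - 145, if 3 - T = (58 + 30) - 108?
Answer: -113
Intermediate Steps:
T = 23 (T = 3 - ((58 + 30) - 108) = 3 - (88 - 108) = 3 - 1*(-20) = 3 + 20 = 23)
(T + (y(O, 2) + 7)²) - 145 = (23 + (-4 + 7)²) - 145 = (23 + 3²) - 145 = (23 + 9) - 145 = 32 - 145 = -113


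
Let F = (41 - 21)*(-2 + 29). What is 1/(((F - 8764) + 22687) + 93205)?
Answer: 1/107668 ≈ 9.2878e-6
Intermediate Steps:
F = 540 (F = 20*27 = 540)
1/(((F - 8764) + 22687) + 93205) = 1/(((540 - 8764) + 22687) + 93205) = 1/((-8224 + 22687) + 93205) = 1/(14463 + 93205) = 1/107668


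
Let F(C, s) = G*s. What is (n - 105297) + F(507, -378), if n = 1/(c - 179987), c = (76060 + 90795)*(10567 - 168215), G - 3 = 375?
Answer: -6528286303897888/26304537027 ≈ -2.4818e+5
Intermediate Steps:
G = 378 (G = 3 + 375 = 378)
F(C, s) = 378*s
c = -26304357040 (c = 166855*(-157648) = -26304357040)
n = -1/26304537027 (n = 1/(-26304357040 - 179987) = 1/(-26304537027) = -1/26304537027 ≈ -3.8016e-11)
(n - 105297) + F(507, -378) = (-1/26304537027 - 105297) + 378*(-378) = -2769788835332020/26304537027 - 142884 = -6528286303897888/26304537027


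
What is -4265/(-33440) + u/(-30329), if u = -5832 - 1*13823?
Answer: 157323277/202840352 ≈ 0.77560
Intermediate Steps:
u = -19655 (u = -5832 - 13823 = -19655)
-4265/(-33440) + u/(-30329) = -4265/(-33440) - 19655/(-30329) = -4265*(-1/33440) - 19655*(-1/30329) = 853/6688 + 19655/30329 = 157323277/202840352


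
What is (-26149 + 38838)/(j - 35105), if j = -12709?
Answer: -12689/47814 ≈ -0.26538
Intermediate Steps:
(-26149 + 38838)/(j - 35105) = (-26149 + 38838)/(-12709 - 35105) = 12689/(-47814) = 12689*(-1/47814) = -12689/47814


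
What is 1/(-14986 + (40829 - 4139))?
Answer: 1/21704 ≈ 4.6074e-5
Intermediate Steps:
1/(-14986 + (40829 - 4139)) = 1/(-14986 + 36690) = 1/21704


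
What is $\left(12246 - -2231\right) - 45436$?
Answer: $-30959$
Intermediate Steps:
$\left(12246 - -2231\right) - 45436 = \left(12246 + 2231\right) - 45436 = 14477 - 45436 = -30959$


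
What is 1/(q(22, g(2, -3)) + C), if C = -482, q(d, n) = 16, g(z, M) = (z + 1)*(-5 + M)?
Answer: -1/466 ≈ -0.0021459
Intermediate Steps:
g(z, M) = (1 + z)*(-5 + M)
1/(q(22, g(2, -3)) + C) = 1/(16 - 482) = 1/(-466) = -1/466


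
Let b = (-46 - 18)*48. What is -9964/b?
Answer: 2491/768 ≈ 3.2435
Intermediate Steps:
b = -3072 (b = -64*48 = -3072)
-9964/b = -9964/(-3072) = -9964*(-1/3072) = 2491/768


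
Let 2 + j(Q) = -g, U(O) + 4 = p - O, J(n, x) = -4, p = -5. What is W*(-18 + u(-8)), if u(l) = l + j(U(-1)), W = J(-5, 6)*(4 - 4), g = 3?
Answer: 0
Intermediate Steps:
W = 0 (W = -4*(4 - 4) = -4*0 = 0)
U(O) = -9 - O (U(O) = -4 + (-5 - O) = -9 - O)
j(Q) = -5 (j(Q) = -2 - 1*3 = -2 - 3 = -5)
u(l) = -5 + l (u(l) = l - 5 = -5 + l)
W*(-18 + u(-8)) = 0*(-18 + (-5 - 8)) = 0*(-18 - 13) = 0*(-31) = 0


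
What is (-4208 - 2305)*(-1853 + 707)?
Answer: 7463898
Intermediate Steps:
(-4208 - 2305)*(-1853 + 707) = -6513*(-1146) = 7463898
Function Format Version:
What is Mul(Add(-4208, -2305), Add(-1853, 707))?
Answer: 7463898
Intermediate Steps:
Mul(Add(-4208, -2305), Add(-1853, 707)) = Mul(-6513, -1146) = 7463898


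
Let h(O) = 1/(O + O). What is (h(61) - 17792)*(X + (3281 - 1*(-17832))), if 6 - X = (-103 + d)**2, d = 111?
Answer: -45702467265/122 ≈ -3.7461e+8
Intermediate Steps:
h(O) = 1/(2*O)
X = -58 (X = 6 - (-103 + 111)**2 = 6 - 1*8**2 = 6 - 1*64 = 6 - 64 = -58)
(h(61) - 17792)*(X + (3281 - 1*(-17832))) = ((1/2)/61 - 17792)*(-58 + (3281 - 1*(-17832))) = ((1/2)*(1/61) - 17792)*(-58 + (3281 + 17832)) = (1/122 - 17792)*(-58 + 21113) = -2170623/122*21055 = -45702467265/122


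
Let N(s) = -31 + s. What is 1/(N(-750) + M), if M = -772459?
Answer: -1/773240 ≈ -1.2933e-6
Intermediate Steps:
1/(N(-750) + M) = 1/((-31 - 750) - 772459) = 1/(-781 - 772459) = 1/(-773240) = -1/773240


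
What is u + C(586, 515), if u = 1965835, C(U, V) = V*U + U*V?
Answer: 2569415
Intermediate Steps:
C(U, V) = 2*U*V (C(U, V) = U*V + U*V = 2*U*V)
u + C(586, 515) = 1965835 + 2*586*515 = 1965835 + 603580 = 2569415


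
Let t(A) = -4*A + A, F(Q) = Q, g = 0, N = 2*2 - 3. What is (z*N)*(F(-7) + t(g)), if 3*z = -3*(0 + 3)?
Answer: 21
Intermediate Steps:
z = -3 (z = (-3*(0 + 3))/3 = (-3*3)/3 = (⅓)*(-9) = -3)
N = 1 (N = 4 - 3 = 1)
t(A) = -3*A
(z*N)*(F(-7) + t(g)) = (-3*1)*(-7 - 3*0) = -3*(-7 + 0) = -3*(-7) = 21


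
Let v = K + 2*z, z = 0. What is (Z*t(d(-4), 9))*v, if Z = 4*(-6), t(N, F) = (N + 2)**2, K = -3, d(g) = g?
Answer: 288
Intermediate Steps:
t(N, F) = (2 + N)**2
Z = -24
v = -3 (v = -3 + 2*0 = -3 + 0 = -3)
(Z*t(d(-4), 9))*v = -24*(2 - 4)**2*(-3) = -24*(-2)**2*(-3) = -24*4*(-3) = -96*(-3) = 288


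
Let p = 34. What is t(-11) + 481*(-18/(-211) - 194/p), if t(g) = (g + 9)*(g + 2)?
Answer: -9632875/3587 ≈ -2685.5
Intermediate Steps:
t(g) = (2 + g)*(9 + g) (t(g) = (9 + g)*(2 + g) = (2 + g)*(9 + g))
t(-11) + 481*(-18/(-211) - 194/p) = (18 + (-11)² + 11*(-11)) + 481*(-18/(-211) - 194/34) = (18 + 121 - 121) + 481*(-18*(-1/211) - 194*1/34) = 18 + 481*(18/211 - 97/17) = 18 + 481*(-20161/3587) = 18 - 9697441/3587 = -9632875/3587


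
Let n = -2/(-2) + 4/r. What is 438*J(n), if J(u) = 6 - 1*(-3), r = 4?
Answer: 3942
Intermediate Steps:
n = 2 (n = -2/(-2) + 4/4 = -2*(-1/2) + 4*(1/4) = 1 + 1 = 2)
J(u) = 9 (J(u) = 6 + 3 = 9)
438*J(n) = 438*9 = 3942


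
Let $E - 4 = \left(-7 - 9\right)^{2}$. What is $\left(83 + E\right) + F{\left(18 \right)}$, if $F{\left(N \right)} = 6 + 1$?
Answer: $350$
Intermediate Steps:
$F{\left(N \right)} = 7$
$E = 260$ ($E = 4 + \left(-7 - 9\right)^{2} = 4 + \left(-16\right)^{2} = 4 + 256 = 260$)
$\left(83 + E\right) + F{\left(18 \right)} = \left(83 + 260\right) + 7 = 343 + 7 = 350$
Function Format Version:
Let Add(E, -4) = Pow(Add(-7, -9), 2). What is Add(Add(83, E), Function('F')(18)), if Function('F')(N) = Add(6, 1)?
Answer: 350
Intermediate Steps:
Function('F')(N) = 7
E = 260 (E = Add(4, Pow(Add(-7, -9), 2)) = Add(4, Pow(-16, 2)) = Add(4, 256) = 260)
Add(Add(83, E), Function('F')(18)) = Add(Add(83, 260), 7) = Add(343, 7) = 350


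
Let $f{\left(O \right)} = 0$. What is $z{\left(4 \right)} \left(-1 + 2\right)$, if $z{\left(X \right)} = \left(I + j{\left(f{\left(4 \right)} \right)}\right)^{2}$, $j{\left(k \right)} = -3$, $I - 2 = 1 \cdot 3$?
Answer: $4$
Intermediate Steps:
$I = 5$ ($I = 2 + 1 \cdot 3 = 2 + 3 = 5$)
$z{\left(X \right)} = 4$ ($z{\left(X \right)} = \left(5 - 3\right)^{2} = 2^{2} = 4$)
$z{\left(4 \right)} \left(-1 + 2\right) = 4 \left(-1 + 2\right) = 4 \cdot 1 = 4$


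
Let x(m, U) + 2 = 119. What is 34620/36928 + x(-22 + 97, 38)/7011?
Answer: 11893/12464 ≈ 0.95419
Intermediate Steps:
x(m, U) = 117 (x(m, U) = -2 + 119 = 117)
34620/36928 + x(-22 + 97, 38)/7011 = 34620/36928 + 117/7011 = 34620*(1/36928) + 117*(1/7011) = 15/16 + 13/779 = 11893/12464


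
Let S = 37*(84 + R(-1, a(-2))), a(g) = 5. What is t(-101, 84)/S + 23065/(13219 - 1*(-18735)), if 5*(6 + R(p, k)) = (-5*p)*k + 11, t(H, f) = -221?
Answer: 82060340/125914737 ≈ 0.65171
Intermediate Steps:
R(p, k) = -19/5 - k*p (R(p, k) = -6 + ((-5*p)*k + 11)/5 = -6 + (-5*k*p + 11)/5 = -6 + (11 - 5*k*p)/5 = -6 + (11/5 - k*p) = -19/5 - k*p)
S = 15762/5 (S = 37*(84 + (-19/5 - 1*5*(-1))) = 37*(84 + (-19/5 + 5)) = 37*(84 + 6/5) = 37*(426/5) = 15762/5 ≈ 3152.4)
t(-101, 84)/S + 23065/(13219 - 1*(-18735)) = -221/15762/5 + 23065/(13219 - 1*(-18735)) = -221*5/15762 + 23065/(13219 + 18735) = -1105/15762 + 23065/31954 = 82060340/125914737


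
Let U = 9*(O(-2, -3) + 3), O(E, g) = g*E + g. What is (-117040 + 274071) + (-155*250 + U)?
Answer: 118335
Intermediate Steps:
O(E, g) = g + E*g (O(E, g) = E*g + g = g + E*g)
U = 54 (U = 9*(-3*(1 - 2) + 3) = 9*(-3*(-1) + 3) = 9*(3 + 3) = 9*6 = 54)
(-117040 + 274071) + (-155*250 + U) = (-117040 + 274071) + (-155*250 + 54) = 157031 + (-38750 + 54) = 157031 - 38696 = 118335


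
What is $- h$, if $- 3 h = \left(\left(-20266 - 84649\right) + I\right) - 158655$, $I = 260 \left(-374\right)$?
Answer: $-120270$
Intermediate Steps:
$I = -97240$
$h = 120270$ ($h = - \frac{\left(\left(-20266 - 84649\right) - 97240\right) - 158655}{3} = - \frac{\left(-104915 - 97240\right) - 158655}{3} = - \frac{-202155 - 158655}{3} = \left(- \frac{1}{3}\right) \left(-360810\right) = 120270$)
$- h = \left(-1\right) 120270 = -120270$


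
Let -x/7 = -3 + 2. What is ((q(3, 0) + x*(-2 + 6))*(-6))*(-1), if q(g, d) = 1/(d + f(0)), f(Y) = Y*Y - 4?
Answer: 333/2 ≈ 166.50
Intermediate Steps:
f(Y) = -4 + Y² (f(Y) = Y² - 4 = -4 + Y²)
x = 7 (x = -7*(-3 + 2) = -7*(-1) = 7)
q(g, d) = 1/(-4 + d) (q(g, d) = 1/(d + (-4 + 0²)) = 1/(d + (-4 + 0)) = 1/(d - 4) = 1/(-4 + d))
((q(3, 0) + x*(-2 + 6))*(-6))*(-1) = ((1/(-4 + 0) + 7*(-2 + 6))*(-6))*(-1) = ((1/(-4) + 7*4)*(-6))*(-1) = ((-¼ + 28)*(-6))*(-1) = ((111/4)*(-6))*(-1) = -333/2*(-1) = 333/2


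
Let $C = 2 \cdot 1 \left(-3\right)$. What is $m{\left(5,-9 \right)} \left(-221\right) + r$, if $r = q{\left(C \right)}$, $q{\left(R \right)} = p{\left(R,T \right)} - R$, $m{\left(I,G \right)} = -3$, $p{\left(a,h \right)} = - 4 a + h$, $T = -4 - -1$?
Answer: $690$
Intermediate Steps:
$T = -3$ ($T = -4 + 1 = -3$)
$p{\left(a,h \right)} = h - 4 a$
$C = -6$ ($C = 2 \left(-3\right) = -6$)
$q{\left(R \right)} = -3 - 5 R$ ($q{\left(R \right)} = \left(-3 - 4 R\right) - R = -3 - 5 R$)
$r = 27$ ($r = -3 - -30 = -3 + 30 = 27$)
$m{\left(5,-9 \right)} \left(-221\right) + r = \left(-3\right) \left(-221\right) + 27 = 663 + 27 = 690$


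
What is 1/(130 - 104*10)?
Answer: -1/910 ≈ -0.0010989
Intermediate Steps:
1/(130 - 104*10) = 1/(130 - 1040) = 1/(-910) = -1/910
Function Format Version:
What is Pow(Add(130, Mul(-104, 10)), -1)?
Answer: Rational(-1, 910) ≈ -0.0010989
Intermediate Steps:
Pow(Add(130, Mul(-104, 10)), -1) = Pow(Add(130, -1040), -1) = Pow(-910, -1) = Rational(-1, 910)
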